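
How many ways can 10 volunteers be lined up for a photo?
10! = 3628800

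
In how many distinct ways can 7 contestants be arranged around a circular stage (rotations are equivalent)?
Circular: fix one position, arrange the rest. (7-1)! = 720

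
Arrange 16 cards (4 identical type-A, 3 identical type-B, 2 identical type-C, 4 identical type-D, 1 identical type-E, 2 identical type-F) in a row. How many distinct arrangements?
16! / (4! × 3! × 2! × 4! × 1! × 2!) = 1513512000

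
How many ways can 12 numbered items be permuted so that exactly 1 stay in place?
Choose the 1 fixed point C(12,1) = 12, derange the rest: !11 = Σ_{j=0}^{11} (-1)^j·11!/j! = 39916800 - 39916800 + 19958400 - 6652800 + 1663200 - 332640 + 55440 - 7920 + 990 - 110 + 11 - 1 = 14684570. Product = 12 × 14684570 = 176214840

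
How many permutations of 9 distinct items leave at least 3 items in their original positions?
Exactly j fixed points: C(9,j)·!(9-j); sum over j ≥ 3 (derangement numbers via !m = (m-1)·(!(m-1) + !(m-2)): !0..!6 = 1, 0, 1, 2, 9, 44, 265). Σ_{j=3}^{9} C(9,j)·!(9-j) = C(9,3)·!6 + C(9,4)·!5 + C(9,5)·!4 + C(9,6)·!3 + C(9,7)·!2 + C(9,8)·!1 + C(9,9)·!0 = 84·265 + 126·44 + 126·9 + 84·2 + 36·1 + 9·0 + 1·1 = 29143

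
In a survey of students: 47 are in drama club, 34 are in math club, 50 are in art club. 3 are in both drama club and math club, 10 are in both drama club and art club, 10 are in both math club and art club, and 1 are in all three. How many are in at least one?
|A∪B∪C| = 47+34+50-3-10-10+1 = 109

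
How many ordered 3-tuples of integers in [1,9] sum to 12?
Coefficient of x^12 in (x + x² + ... + x^9)^3. By inclusion-exclusion on dice exceeding 9: Σ_j (-1)^j C(3,j)·C(12-1-9j, 2) = C(3,0)·C(11,2) - C(3,1)·C(2,2) = 1·55 - 3·1 = 52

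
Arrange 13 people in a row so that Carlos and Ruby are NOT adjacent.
Total - adjacent = 13! - (13-1)!×2 = 6227020800 - 958003200 = 5269017600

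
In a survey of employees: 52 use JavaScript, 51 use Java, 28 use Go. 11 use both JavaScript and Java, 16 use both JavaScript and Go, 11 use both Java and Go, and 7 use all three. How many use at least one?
|A∪B∪C| = 52+51+28-11-16-11+7 = 100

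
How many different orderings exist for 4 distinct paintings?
4! = 24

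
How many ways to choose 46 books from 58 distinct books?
C(58,46) = 58!/(46!×12!) = 891794789340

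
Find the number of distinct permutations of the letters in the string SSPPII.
6! / (2! × 2! × 2!) = 90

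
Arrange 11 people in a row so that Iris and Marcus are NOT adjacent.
Total - adjacent = 11! - (11-1)!×2 = 39916800 - 7257600 = 32659200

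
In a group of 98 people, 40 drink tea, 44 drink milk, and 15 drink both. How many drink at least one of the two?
|A∪B| = |A| + |B| - |A∩B| = 40 + 44 - 15 = 69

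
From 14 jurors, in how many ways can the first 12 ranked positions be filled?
P(14,12) = 14!/(14-12)! = 43589145600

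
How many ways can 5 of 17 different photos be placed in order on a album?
P(17,5) = 17!/(17-5)! = 742560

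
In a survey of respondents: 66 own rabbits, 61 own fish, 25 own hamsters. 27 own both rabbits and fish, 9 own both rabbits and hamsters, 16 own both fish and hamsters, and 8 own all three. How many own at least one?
|A∪B∪C| = 66+61+25-27-9-16+8 = 108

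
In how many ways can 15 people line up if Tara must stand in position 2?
Fix one position: (15-1)! = 87178291200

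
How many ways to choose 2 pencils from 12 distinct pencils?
C(12,2) = 12!/(2!×10!) = 66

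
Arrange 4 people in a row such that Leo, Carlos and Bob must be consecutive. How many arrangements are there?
Treat the 3 as one block: (4-3+1)! × 3! = 2 × 6 = 12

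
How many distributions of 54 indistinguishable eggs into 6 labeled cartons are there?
C(54+6-1, 6-1) = C(59, 5) = 5006386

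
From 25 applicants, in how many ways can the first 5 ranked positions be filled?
P(25,5) = 25!/(25-5)! = 6375600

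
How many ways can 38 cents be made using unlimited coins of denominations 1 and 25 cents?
Coefficient of x^38 in 1/(1-x^1) · 1/(1-x^25). Use j coins of 25 for j = 0..⌊38/25⌋ = 1, the rest in 1s: 1 + 1 = 2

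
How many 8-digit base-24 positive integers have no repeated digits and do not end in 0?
Last digit: 23 nonzero choices. First digit: 22 (nonzero, ≠last). Middle 6: P(22,6) = 53721360. Total = 27183008160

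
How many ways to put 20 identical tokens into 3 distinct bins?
C(20+3-1, 3-1) = C(22, 2) = 231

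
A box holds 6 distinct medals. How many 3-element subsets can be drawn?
C(6,3) = 6!/(3!×3!) = 20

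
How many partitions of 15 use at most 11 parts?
By conjugation, equals partitions of 15 into parts ≤ 11. Let r_j(i) = number of partitions of i into parts ≤ j, for i = 0..15. r_1(i) = 1 for all i; r_j(i) = r_{j-1}(i) + r_j(i-j). Rows j = 2..11: ≤2: 1 1 2 2 3 3 4 4 5 5 6 6 7 7 8 8; ≤3: 1 1 2 3 4 5 7 8 10 12 14 16 19 21 24 27; ≤4: 1 1 2 3 5 6 9 11 15 18 23 27 34 39 47 54; ≤5: 1 1 2 3 5 7 10 13 18 23 30 37 47 57 70 84; ≤6: 1 1 2 3 5 7 11 14 20 26 35 44 58 71 90 110; ≤7: 1 1 2 3 5 7 11 15 21 28 38 49 65 82 105 131; ≤8: 1 1 2 3 5 7 11 15 22 29 40 52 70 89 116 146; ≤9: 1 1 2 3 5 7 11 15 22 30 41 54 73 94 123 157; ≤10: 1 1 2 3 5 7 11 15 22 30 42 55 75 97 128 164; ≤11: 1 1 2 3 5 7 11 15 22 30 42 56 76 99 131 169. r_11(15) = 169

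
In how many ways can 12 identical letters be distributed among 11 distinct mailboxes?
C(12+11-1, 11-1) = C(22, 10) = 646646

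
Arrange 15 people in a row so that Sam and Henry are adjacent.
Treat as block: (15-1)! × 2! = 87178291200 × 2 = 174356582400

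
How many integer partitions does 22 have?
Pentagonal recurrence p(n) = p(n-1) + p(n-2) - p(n-5) - p(n-7) + p(n-12) + p(n-15) - ... gives p(0..21) = 1, 1, 2, 3, 5, 7, 11, 15, 22, 30, 42, 56, 77, 101, 135, 176, 231, 297, 385, 490, 627, 792. p(22) = p(21) + p(20) - p(17) - p(15) + p(10) + p(7) - p(0) = 792 + 627 - 297 - 176 + 42 + 15 - 1 = 1002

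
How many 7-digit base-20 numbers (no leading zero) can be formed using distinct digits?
First digit: 19 choices (nonzero). Then descending: 19 × 19 × 18 × 17 × 16 × 15 × 14 = 371165760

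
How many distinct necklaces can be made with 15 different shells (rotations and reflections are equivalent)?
(15-1)!/2 = 87178291200/2 = 43589145600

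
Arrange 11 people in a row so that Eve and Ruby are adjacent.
Treat as block: (11-1)! × 2! = 3628800 × 2 = 7257600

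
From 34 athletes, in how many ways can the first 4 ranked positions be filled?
P(34,4) = 34!/(34-4)! = 1113024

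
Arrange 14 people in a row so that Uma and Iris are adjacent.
Treat as block: (14-1)! × 2! = 6227020800 × 2 = 12454041600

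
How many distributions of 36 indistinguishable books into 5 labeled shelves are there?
C(36+5-1, 5-1) = C(40, 4) = 91390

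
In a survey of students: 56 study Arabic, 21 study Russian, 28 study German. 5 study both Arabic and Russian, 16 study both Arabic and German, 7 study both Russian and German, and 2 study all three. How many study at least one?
|A∪B∪C| = 56+21+28-5-16-7+2 = 79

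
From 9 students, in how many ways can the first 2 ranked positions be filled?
P(9,2) = 9!/(9-2)! = 72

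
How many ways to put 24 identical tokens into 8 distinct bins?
C(24+8-1, 8-1) = C(31, 7) = 2629575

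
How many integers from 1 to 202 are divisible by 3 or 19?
⌊202/3⌋ + ⌊202/19⌋ - ⌊202/57⌋ = 67 + 10 - 3 = 74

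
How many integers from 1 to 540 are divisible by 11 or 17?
⌊540/11⌋ + ⌊540/17⌋ - ⌊540/187⌋ = 49 + 31 - 2 = 78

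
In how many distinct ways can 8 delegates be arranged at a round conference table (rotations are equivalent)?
Circular: fix one position, arrange the rest. (8-1)! = 5040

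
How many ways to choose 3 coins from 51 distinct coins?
C(51,3) = 51!/(3!×48!) = 20825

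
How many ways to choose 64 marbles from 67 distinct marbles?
C(67,64) = 67!/(64!×3!) = 47905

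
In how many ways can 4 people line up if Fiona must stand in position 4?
Fix one position: (4-1)! = 6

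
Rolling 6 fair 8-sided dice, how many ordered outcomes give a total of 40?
Coefficient of x^40 in (x + x² + ... + x^8)^6. By inclusion-exclusion on dice exceeding 8: Σ_j (-1)^j C(6,j)·C(40-1-8j, 5) = C(6,0)·C(39,5) - C(6,1)·C(31,5) + C(6,2)·C(23,5) - C(6,3)·C(15,5) + C(6,4)·C(7,5) = 1·575757 - 6·169911 + 15·33649 - 20·3003 + 15·21 = 1281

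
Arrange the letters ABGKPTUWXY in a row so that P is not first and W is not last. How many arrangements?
By inclusion-exclusion: 10! - 2×(10-1)! + (10-2)! = 3628800 - 725760 + 40320 = 2943360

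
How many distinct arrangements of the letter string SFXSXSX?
7! / (1! × 3! × 3!) = 140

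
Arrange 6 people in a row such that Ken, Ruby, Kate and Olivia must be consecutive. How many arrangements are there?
Treat the 4 as one block: (6-4+1)! × 4! = 6 × 24 = 144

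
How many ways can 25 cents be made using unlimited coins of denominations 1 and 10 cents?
Coefficient of x^25 in 1/(1-x^1) · 1/(1-x^10). Use j coins of 10 for j = 0..⌊25/10⌋ = 2, the rest in 1s: 2 + 1 = 3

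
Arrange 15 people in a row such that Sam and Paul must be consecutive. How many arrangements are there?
Treat the 2 as one block: (15-2+1)! × 2! = 87178291200 × 2 = 174356582400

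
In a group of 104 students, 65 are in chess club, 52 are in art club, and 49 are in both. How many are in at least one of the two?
|A∪B| = |A| + |B| - |A∩B| = 65 + 52 - 49 = 68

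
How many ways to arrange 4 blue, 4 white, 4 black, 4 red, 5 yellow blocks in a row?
21! / (4! × 4! × 4! × 4! × 5!) = 1283268987000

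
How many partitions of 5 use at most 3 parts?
By conjugation, equals partitions of 5 into parts ≤ 3. Let r_j(i) = number of partitions of i into parts ≤ j, for i = 0..5. r_1(i) = 1 for all i; r_j(i) = r_{j-1}(i) + r_j(i-j). Rows j = 2..3: ≤2: 1 1 2 2 3 3; ≤3: 1 1 2 3 4 5. r_3(5) = 5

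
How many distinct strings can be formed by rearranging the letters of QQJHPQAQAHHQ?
12! / (5! × 1! × 3! × 2! × 1!) = 332640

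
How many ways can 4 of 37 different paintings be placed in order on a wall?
P(37,4) = 37!/(37-4)! = 1585080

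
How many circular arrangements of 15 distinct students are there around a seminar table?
Circular: fix one position, arrange the rest. (15-1)! = 87178291200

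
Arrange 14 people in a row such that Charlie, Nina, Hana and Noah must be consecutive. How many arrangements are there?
Treat the 4 as one block: (14-4+1)! × 4! = 39916800 × 24 = 958003200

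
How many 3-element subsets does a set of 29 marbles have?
C(29,3) = 29!/(3!×26!) = 3654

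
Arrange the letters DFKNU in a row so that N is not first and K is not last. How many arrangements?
By inclusion-exclusion: 5! - 2×(5-1)! + (5-2)! = 120 - 48 + 6 = 78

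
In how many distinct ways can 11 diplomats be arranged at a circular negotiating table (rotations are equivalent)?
Circular: fix one position, arrange the rest. (11-1)! = 3628800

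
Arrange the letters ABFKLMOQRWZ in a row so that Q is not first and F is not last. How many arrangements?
By inclusion-exclusion: 11! - 2×(11-1)! + (11-2)! = 39916800 - 7257600 + 362880 = 33022080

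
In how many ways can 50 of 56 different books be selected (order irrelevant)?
C(56,50) = 56!/(50!×6!) = 32468436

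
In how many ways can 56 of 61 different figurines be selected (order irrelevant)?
C(61,56) = 61!/(56!×5!) = 5949147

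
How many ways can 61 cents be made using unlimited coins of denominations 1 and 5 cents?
Coefficient of x^61 in 1/(1-x^1) · 1/(1-x^5). Use j coins of 5 for j = 0..⌊61/5⌋ = 12, the rest in 1s: 12 + 1 = 13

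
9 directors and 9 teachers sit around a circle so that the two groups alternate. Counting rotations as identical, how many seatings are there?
Fix one of the directors: (9-1)! ways for the remaining directors, × 9! ways for the teachers = 40320 × 362880 = 14631321600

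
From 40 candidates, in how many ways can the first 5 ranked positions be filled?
P(40,5) = 40!/(40-5)! = 78960960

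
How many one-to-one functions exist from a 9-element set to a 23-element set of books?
P(23,9) = 23!/(23-9)! = 296541907200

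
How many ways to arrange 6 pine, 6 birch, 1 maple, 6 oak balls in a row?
19! / (6! × 6! × 1! × 6!) = 325909584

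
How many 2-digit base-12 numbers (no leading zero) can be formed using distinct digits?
First digit: 11 choices (nonzero). Then descending: 11 × 11 = 121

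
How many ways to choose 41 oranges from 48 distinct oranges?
C(48,41) = 48!/(41!×7!) = 73629072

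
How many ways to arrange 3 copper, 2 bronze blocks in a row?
5! / (3! × 2!) = 10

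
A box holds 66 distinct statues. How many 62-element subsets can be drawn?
C(66,62) = 66!/(62!×4!) = 720720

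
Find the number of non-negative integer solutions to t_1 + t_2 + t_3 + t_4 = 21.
C(21+4-1, 4-1) = C(24, 3) = 2024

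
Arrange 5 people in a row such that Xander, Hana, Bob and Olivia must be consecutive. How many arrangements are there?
Treat the 4 as one block: (5-4+1)! × 4! = 2 × 24 = 48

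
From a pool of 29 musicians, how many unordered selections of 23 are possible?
C(29,23) = 29!/(23!×6!) = 475020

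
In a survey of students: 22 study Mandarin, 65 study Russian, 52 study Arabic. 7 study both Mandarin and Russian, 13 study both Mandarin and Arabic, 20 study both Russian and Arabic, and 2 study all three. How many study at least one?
|A∪B∪C| = 22+65+52-7-13-20+2 = 101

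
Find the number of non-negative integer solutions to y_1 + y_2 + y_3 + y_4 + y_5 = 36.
C(36+5-1, 5-1) = C(40, 4) = 91390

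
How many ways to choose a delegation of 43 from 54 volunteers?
C(54,43) = 54!/(43!×11!) = 95722852680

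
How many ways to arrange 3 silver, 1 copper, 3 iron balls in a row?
7! / (3! × 1! × 3!) = 140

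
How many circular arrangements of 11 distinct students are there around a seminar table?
Circular: fix one position, arrange the rest. (11-1)! = 3628800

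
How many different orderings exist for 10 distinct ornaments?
10! = 3628800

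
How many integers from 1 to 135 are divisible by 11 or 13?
⌊135/11⌋ + ⌊135/13⌋ - ⌊135/143⌋ = 12 + 10 - 0 = 22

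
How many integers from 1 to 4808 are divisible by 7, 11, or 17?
⌊4808/7⌋+⌊4808/11⌋+⌊4808/17⌋ - ⌊4808/77⌋-⌊4808/119⌋-⌊4808/187⌋ + ⌊4808/1309⌋ = 686+437+282 - 62-40-25 + 3 = 1281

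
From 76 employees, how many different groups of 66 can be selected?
C(76,66) = 76!/(66!×10!) = 954526728530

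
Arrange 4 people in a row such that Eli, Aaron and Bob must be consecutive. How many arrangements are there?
Treat the 3 as one block: (4-3+1)! × 3! = 2 × 6 = 12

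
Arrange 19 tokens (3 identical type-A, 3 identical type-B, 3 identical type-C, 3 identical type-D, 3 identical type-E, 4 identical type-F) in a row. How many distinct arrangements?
19! / (3! × 3! × 3! × 3! × 3! × 4!) = 651819168000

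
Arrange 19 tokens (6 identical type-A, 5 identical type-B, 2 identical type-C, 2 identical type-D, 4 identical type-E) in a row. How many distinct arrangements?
19! / (6! × 5! × 2! × 2! × 4!) = 14665931280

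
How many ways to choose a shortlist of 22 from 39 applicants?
C(39,22) = 39!/(22!×17!) = 51021117810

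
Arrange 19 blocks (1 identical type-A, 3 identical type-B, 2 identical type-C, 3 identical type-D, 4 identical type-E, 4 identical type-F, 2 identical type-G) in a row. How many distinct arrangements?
19! / (1! × 3! × 2! × 3! × 4! × 4! × 2!) = 1466593128000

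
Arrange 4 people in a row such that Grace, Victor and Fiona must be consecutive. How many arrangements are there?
Treat the 3 as one block: (4-3+1)! × 3! = 2 × 6 = 12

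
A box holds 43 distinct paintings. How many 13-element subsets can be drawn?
C(43,13) = 43!/(13!×30!) = 36576848168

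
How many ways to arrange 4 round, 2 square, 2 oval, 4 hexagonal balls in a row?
12! / (4! × 2! × 2! × 4!) = 207900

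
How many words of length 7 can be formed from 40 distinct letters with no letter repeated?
P(40,7) = 40!/(40-7)! = 93963542400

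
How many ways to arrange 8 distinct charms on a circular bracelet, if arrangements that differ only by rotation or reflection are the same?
(8-1)!/2 = 5040/2 = 2520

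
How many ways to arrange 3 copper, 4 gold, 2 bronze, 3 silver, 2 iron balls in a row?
14! / (3! × 4! × 2! × 3! × 2!) = 25225200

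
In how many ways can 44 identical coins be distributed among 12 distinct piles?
C(44+12-1, 12-1) = C(55, 11) = 119653565850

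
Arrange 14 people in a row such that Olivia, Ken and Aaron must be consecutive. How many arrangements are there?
Treat the 3 as one block: (14-3+1)! × 3! = 479001600 × 6 = 2874009600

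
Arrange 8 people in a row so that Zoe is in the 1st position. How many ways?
Fix one position: (8-1)! = 5040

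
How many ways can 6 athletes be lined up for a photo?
6! = 720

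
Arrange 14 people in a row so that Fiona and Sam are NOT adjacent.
Total - adjacent = 14! - (14-1)!×2 = 87178291200 - 12454041600 = 74724249600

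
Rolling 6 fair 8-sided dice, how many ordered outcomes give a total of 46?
Coefficient of x^46 in (x + x² + ... + x^8)^6. By inclusion-exclusion on dice exceeding 8: Σ_j (-1)^j C(6,j)·C(46-1-8j, 5) = C(6,0)·C(45,5) - C(6,1)·C(37,5) + C(6,2)·C(29,5) - C(6,3)·C(21,5) + C(6,4)·C(13,5) - C(6,5)·C(5,5) = 1·1221759 - 6·435897 + 15·118755 - 20·20349 + 15·1287 - 6·1 = 21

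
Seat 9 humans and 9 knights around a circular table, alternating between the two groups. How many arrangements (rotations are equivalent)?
Fix one of the humans: (9-1)! ways for the remaining humans, × 9! ways for the knights = 40320 × 362880 = 14631321600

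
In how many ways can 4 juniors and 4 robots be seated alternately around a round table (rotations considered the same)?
Fix one of the juniors: (4-1)! ways for the remaining juniors, × 4! ways for the robots = 6 × 24 = 144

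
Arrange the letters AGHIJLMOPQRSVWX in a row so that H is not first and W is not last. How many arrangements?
By inclusion-exclusion: 15! - 2×(15-1)! + (15-2)! = 1307674368000 - 174356582400 + 6227020800 = 1139544806400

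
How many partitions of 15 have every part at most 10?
Let r_j(i) = number of partitions of i into parts ≤ j, for i = 0..15. r_1(i) = 1 for all i; r_j(i) = r_{j-1}(i) + r_j(i-j). Rows j = 2..10: ≤2: 1 1 2 2 3 3 4 4 5 5 6 6 7 7 8 8; ≤3: 1 1 2 3 4 5 7 8 10 12 14 16 19 21 24 27; ≤4: 1 1 2 3 5 6 9 11 15 18 23 27 34 39 47 54; ≤5: 1 1 2 3 5 7 10 13 18 23 30 37 47 57 70 84; ≤6: 1 1 2 3 5 7 11 14 20 26 35 44 58 71 90 110; ≤7: 1 1 2 3 5 7 11 15 21 28 38 49 65 82 105 131; ≤8: 1 1 2 3 5 7 11 15 22 29 40 52 70 89 116 146; ≤9: 1 1 2 3 5 7 11 15 22 30 41 54 73 94 123 157; ≤10: 1 1 2 3 5 7 11 15 22 30 42 55 75 97 128 164. r_10(15) = 164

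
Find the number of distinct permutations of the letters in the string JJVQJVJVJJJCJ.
13! / (1! × 3! × 8! × 1!) = 25740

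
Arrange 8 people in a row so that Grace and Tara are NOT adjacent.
Total - adjacent = 8! - (8-1)!×2 = 40320 - 10080 = 30240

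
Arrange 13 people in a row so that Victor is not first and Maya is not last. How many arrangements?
By inclusion-exclusion: 13! - 2×(13-1)! + (13-2)! = 6227020800 - 958003200 + 39916800 = 5308934400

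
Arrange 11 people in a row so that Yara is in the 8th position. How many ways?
Fix one position: (11-1)! = 3628800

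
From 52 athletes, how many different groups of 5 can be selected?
C(52,5) = 52!/(5!×47!) = 2598960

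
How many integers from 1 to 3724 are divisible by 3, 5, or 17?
⌊3724/3⌋+⌊3724/5⌋+⌊3724/17⌋ - ⌊3724/15⌋-⌊3724/51⌋-⌊3724/85⌋ + ⌊3724/255⌋ = 1241+744+219 - 248-73-43 + 14 = 1854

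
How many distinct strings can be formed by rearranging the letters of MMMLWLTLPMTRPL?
14! / (2! × 4! × 1! × 2! × 1! × 4!) = 37837800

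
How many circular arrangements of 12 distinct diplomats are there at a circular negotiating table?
Circular: fix one position, arrange the rest. (12-1)! = 39916800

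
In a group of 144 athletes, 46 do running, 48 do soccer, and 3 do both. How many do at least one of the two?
|A∪B| = |A| + |B| - |A∩B| = 46 + 48 - 3 = 91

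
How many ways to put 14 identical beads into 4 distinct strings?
C(14+4-1, 4-1) = C(17, 3) = 680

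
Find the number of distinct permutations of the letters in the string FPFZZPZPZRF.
11! / (1! × 3! × 3! × 4!) = 46200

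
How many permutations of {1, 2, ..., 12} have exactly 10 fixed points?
Choose the 10 fixed points C(12,10) = 66, derange the rest: !2 = Σ_{j=0}^{2} (-1)^j·2!/j! = 2 - 2 + 1 = 1. Product = 66 × 1 = 66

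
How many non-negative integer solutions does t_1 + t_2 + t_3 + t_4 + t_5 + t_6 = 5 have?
C(5+6-1, 6-1) = C(10, 5) = 252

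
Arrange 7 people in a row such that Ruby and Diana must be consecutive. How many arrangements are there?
Treat the 2 as one block: (7-2+1)! × 2! = 720 × 2 = 1440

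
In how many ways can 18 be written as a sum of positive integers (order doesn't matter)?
Pentagonal recurrence p(n) = p(n-1) + p(n-2) - p(n-5) - p(n-7) + p(n-12) + p(n-15) - ... gives p(0..17) = 1, 1, 2, 3, 5, 7, 11, 15, 22, 30, 42, 56, 77, 101, 135, 176, 231, 297. p(18) = p(17) + p(16) - p(13) - p(11) + p(6) + p(3) = 297 + 231 - 101 - 56 + 11 + 3 = 385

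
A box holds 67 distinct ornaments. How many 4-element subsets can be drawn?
C(67,4) = 67!/(4!×63!) = 766480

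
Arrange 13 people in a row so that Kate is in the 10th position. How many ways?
Fix one position: (13-1)! = 479001600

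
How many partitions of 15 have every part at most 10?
Let r_j(i) = number of partitions of i into parts ≤ j, for i = 0..15. r_1(i) = 1 for all i; r_j(i) = r_{j-1}(i) + r_j(i-j). Rows j = 2..10: ≤2: 1 1 2 2 3 3 4 4 5 5 6 6 7 7 8 8; ≤3: 1 1 2 3 4 5 7 8 10 12 14 16 19 21 24 27; ≤4: 1 1 2 3 5 6 9 11 15 18 23 27 34 39 47 54; ≤5: 1 1 2 3 5 7 10 13 18 23 30 37 47 57 70 84; ≤6: 1 1 2 3 5 7 11 14 20 26 35 44 58 71 90 110; ≤7: 1 1 2 3 5 7 11 15 21 28 38 49 65 82 105 131; ≤8: 1 1 2 3 5 7 11 15 22 29 40 52 70 89 116 146; ≤9: 1 1 2 3 5 7 11 15 22 30 41 54 73 94 123 157; ≤10: 1 1 2 3 5 7 11 15 22 30 42 55 75 97 128 164. r_10(15) = 164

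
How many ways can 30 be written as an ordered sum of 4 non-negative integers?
C(30+4-1, 4-1) = C(33, 3) = 5456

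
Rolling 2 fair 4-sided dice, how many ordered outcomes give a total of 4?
Coefficient of x^4 in (x + x² + ... + x^4)^2. By inclusion-exclusion on dice exceeding 4: Σ_j (-1)^j C(2,j)·C(4-1-4j, 1) = C(2,0)·C(3,1) = 1·3 = 3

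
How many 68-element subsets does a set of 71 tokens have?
C(71,68) = 71!/(68!×3!) = 57155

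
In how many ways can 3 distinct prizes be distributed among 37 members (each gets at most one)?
P(37,3) = 37!/(37-3)! = 46620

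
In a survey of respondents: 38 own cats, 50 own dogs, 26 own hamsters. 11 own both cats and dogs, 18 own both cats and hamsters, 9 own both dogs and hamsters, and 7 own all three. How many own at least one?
|A∪B∪C| = 38+50+26-11-18-9+7 = 83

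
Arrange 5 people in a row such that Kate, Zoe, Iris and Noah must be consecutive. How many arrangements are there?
Treat the 4 as one block: (5-4+1)! × 4! = 2 × 24 = 48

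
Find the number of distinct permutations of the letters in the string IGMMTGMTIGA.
11! / (1! × 3! × 3! × 2! × 2!) = 277200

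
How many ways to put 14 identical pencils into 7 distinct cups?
C(14+7-1, 7-1) = C(20, 6) = 38760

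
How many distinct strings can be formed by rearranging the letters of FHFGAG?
6! / (1! × 1! × 2! × 2!) = 180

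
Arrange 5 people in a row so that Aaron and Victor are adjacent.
Treat as block: (5-1)! × 2! = 24 × 2 = 48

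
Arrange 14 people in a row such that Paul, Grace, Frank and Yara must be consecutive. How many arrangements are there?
Treat the 4 as one block: (14-4+1)! × 4! = 39916800 × 24 = 958003200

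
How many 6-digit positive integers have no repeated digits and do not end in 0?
Last digit: 9 nonzero choices. First digit: 8 (nonzero, ≠last). Middle 4: P(8,4) = 1680. Total = 120960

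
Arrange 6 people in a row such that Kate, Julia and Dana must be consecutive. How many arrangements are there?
Treat the 3 as one block: (6-3+1)! × 3! = 24 × 6 = 144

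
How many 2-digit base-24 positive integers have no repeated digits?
First digit: 23 choices (nonzero). Then descending: 23 × 23 = 529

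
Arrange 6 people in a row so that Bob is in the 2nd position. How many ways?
Fix one position: (6-1)! = 120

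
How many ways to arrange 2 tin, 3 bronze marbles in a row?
5! / (2! × 3!) = 10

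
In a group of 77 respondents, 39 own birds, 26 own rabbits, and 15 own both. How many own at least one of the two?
|A∪B| = |A| + |B| - |A∩B| = 39 + 26 - 15 = 50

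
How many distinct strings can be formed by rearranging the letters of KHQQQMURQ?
9! / (1! × 1! × 1! × 4! × 1! × 1!) = 15120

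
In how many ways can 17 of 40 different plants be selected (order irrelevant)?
C(40,17) = 40!/(17!×23!) = 88732378800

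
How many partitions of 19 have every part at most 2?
Let r_j(i) = number of partitions of i into parts ≤ j, for i = 0..19. r_1(i) = 1 for all i; r_j(i) = r_{j-1}(i) + r_j(i-j). Rows j = 2..2: ≤2: 1 1 2 2 3 3 4 4 5 5 6 6 7 7 8 8 9 9 10 10. r_2(19) = 10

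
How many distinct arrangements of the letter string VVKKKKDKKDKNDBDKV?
17! / (4! × 3! × 8! × 1! × 1!) = 61261200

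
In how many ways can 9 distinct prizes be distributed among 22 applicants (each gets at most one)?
P(22,9) = 22!/(22-9)! = 180503769600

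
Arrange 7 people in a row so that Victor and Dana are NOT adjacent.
Total - adjacent = 7! - (7-1)!×2 = 5040 - 1440 = 3600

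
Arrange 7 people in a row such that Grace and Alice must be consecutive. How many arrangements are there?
Treat the 2 as one block: (7-2+1)! × 2! = 720 × 2 = 1440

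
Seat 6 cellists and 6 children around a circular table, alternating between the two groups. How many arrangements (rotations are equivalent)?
Fix one of the cellists: (6-1)! ways for the remaining cellists, × 6! ways for the children = 120 × 720 = 86400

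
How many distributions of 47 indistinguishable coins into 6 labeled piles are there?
C(47+6-1, 6-1) = C(52, 5) = 2598960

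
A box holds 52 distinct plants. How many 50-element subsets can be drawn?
C(52,50) = 52!/(50!×2!) = 1326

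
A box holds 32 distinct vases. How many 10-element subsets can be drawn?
C(32,10) = 32!/(10!×22!) = 64512240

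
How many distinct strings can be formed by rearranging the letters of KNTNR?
5! / (1! × 2! × 1! × 1!) = 60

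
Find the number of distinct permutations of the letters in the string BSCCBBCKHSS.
11! / (1! × 3! × 1! × 3! × 3!) = 184800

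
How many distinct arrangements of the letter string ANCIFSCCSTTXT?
13! / (1! × 1! × 3! × 1! × 3! × 2! × 1! × 1!) = 86486400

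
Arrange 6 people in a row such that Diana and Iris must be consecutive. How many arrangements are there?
Treat the 2 as one block: (6-2+1)! × 2! = 120 × 2 = 240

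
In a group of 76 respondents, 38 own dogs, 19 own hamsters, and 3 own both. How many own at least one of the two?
|A∪B| = |A| + |B| - |A∩B| = 38 + 19 - 3 = 54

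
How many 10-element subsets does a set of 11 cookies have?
C(11,10) = 11!/(10!×1!) = 11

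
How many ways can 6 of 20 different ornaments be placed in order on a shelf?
P(20,6) = 20!/(20-6)! = 27907200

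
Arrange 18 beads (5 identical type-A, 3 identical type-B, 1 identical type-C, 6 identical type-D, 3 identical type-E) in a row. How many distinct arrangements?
18! / (5! × 3! × 1! × 6! × 3!) = 2058376320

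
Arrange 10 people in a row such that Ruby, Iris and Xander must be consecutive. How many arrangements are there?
Treat the 3 as one block: (10-3+1)! × 3! = 40320 × 6 = 241920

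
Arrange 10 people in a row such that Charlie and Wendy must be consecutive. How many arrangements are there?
Treat the 2 as one block: (10-2+1)! × 2! = 362880 × 2 = 725760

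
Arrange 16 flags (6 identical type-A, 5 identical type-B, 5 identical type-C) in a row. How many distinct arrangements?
16! / (6! × 5! × 5!) = 2018016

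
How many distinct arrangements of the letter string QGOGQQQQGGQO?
12! / (6! × 2! × 4!) = 13860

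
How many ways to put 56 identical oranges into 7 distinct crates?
C(56+7-1, 7-1) = C(62, 6) = 61474519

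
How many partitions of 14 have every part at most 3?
Let r_j(i) = number of partitions of i into parts ≤ j, for i = 0..14. r_1(i) = 1 for all i; r_j(i) = r_{j-1}(i) + r_j(i-j). Rows j = 2..3: ≤2: 1 1 2 2 3 3 4 4 5 5 6 6 7 7 8; ≤3: 1 1 2 3 4 5 7 8 10 12 14 16 19 21 24. r_3(14) = 24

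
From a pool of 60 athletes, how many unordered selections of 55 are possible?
C(60,55) = 60!/(55!×5!) = 5461512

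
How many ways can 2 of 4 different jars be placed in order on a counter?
P(4,2) = 4!/(4-2)! = 12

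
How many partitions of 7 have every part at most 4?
Let r_j(i) = number of partitions of i into parts ≤ j, for i = 0..7. r_1(i) = 1 for all i; r_j(i) = r_{j-1}(i) + r_j(i-j). Rows j = 2..4: ≤2: 1 1 2 2 3 3 4 4; ≤3: 1 1 2 3 4 5 7 8; ≤4: 1 1 2 3 5 6 9 11. r_4(7) = 11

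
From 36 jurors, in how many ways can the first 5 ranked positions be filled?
P(36,5) = 36!/(36-5)! = 45239040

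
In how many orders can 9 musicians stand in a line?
9! = 362880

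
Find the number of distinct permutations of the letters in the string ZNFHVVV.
7! / (3! × 1! × 1! × 1! × 1!) = 840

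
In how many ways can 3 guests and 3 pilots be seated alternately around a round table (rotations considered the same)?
Fix one of the guests: (3-1)! ways for the remaining guests, × 3! ways for the pilots = 2 × 6 = 12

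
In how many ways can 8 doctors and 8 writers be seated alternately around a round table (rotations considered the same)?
Fix one of the doctors: (8-1)! ways for the remaining doctors, × 8! ways for the writers = 5040 × 40320 = 203212800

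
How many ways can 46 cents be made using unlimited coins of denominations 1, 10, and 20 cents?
Coefficient of x^46 in 1/(1-x^1) · 1/(1-x^10) · 1/(1-x^20). Case on j = number of 20-cent coins (j = 0..2); remainder r = 46 - 20j is made from {1,10} in ⌊r/10⌋+1 ways. r = 46, 26, 6 → 5 + 3 + 1 = 9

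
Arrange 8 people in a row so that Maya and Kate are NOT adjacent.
Total - adjacent = 8! - (8-1)!×2 = 40320 - 10080 = 30240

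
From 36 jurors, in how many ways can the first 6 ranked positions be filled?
P(36,6) = 36!/(36-6)! = 1402410240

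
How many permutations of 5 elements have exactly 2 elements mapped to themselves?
Choose the 2 fixed points C(5,2) = 10, derange the rest: !3 = Σ_{j=0}^{3} (-1)^j·3!/j! = 6 - 6 + 3 - 1 = 2. Product = 10 × 2 = 20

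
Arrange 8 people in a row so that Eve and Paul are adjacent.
Treat as block: (8-1)! × 2! = 5040 × 2 = 10080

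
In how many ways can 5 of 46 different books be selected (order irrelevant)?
C(46,5) = 46!/(5!×41!) = 1370754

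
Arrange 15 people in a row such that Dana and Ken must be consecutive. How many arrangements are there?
Treat the 2 as one block: (15-2+1)! × 2! = 87178291200 × 2 = 174356582400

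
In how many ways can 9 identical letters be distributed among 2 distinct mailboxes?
C(9+2-1, 2-1) = C(10, 1) = 10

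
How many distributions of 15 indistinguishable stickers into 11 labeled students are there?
C(15+11-1, 11-1) = C(25, 10) = 3268760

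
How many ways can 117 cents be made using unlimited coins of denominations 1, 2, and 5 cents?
Coefficient of x^117 in 1/(1-x^1) · 1/(1-x^2) · 1/(1-x^5). Case on j = number of 5-cent coins (j = 0..23); remainder r = 117 - 5j is made from {1,2} in ⌊r/2⌋+1 ways. r = 117, 112, 107, 102, 97, 92, 87, 82, 77, 72, 67, 62, 57, 52, 47, 42, 37, 32, 27, 22, 17, 12, 7, 2 → 59 + 57 + 54 + 52 + 49 + 47 + 44 + 42 + 39 + 37 + 34 + 32 + 29 + 27 + 24 + 22 + 19 + 17 + 14 + 12 + 9 + 7 + 4 + 2 = 732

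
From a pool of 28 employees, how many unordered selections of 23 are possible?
C(28,23) = 28!/(23!×5!) = 98280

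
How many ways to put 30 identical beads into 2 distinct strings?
C(30+2-1, 2-1) = C(31, 1) = 31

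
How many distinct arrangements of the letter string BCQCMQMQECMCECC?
15! / (6! × 3! × 1! × 3! × 2!) = 25225200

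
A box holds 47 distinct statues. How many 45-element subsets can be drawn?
C(47,45) = 47!/(45!×2!) = 1081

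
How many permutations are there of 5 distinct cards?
5! = 120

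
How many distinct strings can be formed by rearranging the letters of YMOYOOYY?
8! / (1! × 3! × 4!) = 280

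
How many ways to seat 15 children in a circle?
Circular: fix one position, arrange the rest. (15-1)! = 87178291200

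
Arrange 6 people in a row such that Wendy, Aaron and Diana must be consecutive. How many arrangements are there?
Treat the 3 as one block: (6-3+1)! × 3! = 24 × 6 = 144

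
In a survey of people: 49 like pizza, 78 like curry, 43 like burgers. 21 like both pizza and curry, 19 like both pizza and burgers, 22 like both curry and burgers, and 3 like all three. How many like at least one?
|A∪B∪C| = 49+78+43-21-19-22+3 = 111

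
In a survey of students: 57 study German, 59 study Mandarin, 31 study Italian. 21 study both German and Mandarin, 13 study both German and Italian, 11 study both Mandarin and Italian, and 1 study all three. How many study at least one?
|A∪B∪C| = 57+59+31-21-13-11+1 = 103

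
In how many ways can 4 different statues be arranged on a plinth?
4! = 24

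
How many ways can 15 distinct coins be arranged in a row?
15! = 1307674368000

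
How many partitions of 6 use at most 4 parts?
By conjugation, equals partitions of 6 into parts ≤ 4. Let r_j(i) = number of partitions of i into parts ≤ j, for i = 0..6. r_1(i) = 1 for all i; r_j(i) = r_{j-1}(i) + r_j(i-j). Rows j = 2..4: ≤2: 1 1 2 2 3 3 4; ≤3: 1 1 2 3 4 5 7; ≤4: 1 1 2 3 5 6 9. r_4(6) = 9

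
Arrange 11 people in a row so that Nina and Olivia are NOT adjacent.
Total - adjacent = 11! - (11-1)!×2 = 39916800 - 7257600 = 32659200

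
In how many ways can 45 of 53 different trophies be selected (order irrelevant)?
C(53,45) = 53!/(45!×8!) = 886322710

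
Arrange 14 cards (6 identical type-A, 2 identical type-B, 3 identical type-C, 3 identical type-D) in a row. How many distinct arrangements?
14! / (6! × 2! × 3! × 3!) = 1681680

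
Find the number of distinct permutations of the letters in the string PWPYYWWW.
8! / (2! × 2! × 4!) = 420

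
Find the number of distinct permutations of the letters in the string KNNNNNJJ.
8! / (5! × 1! × 2!) = 168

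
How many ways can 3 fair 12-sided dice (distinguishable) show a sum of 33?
Coefficient of x^33 in (x + x² + ... + x^12)^3. By inclusion-exclusion on dice exceeding 12: Σ_j (-1)^j C(3,j)·C(33-1-12j, 2) = C(3,0)·C(32,2) - C(3,1)·C(20,2) + C(3,2)·C(8,2) = 1·496 - 3·190 + 3·28 = 10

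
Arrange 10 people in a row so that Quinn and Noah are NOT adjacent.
Total - adjacent = 10! - (10-1)!×2 = 3628800 - 725760 = 2903040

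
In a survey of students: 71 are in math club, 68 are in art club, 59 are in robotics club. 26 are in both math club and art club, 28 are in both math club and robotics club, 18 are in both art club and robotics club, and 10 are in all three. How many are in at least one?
|A∪B∪C| = 71+68+59-26-28-18+10 = 136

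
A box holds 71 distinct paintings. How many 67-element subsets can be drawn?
C(71,67) = 71!/(67!×4!) = 971635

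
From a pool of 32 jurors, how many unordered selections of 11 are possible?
C(32,11) = 32!/(11!×21!) = 129024480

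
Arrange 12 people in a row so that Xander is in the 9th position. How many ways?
Fix one position: (12-1)! = 39916800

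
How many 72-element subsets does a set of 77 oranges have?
C(77,72) = 77!/(72!×5!) = 19757815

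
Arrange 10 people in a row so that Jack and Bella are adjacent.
Treat as block: (10-1)! × 2! = 362880 × 2 = 725760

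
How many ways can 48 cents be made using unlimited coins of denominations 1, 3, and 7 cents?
Coefficient of x^48 in 1/(1-x^1) · 1/(1-x^3) · 1/(1-x^7). Case on j = number of 7-cent coins (j = 0..6); remainder r = 48 - 7j is made from {1,3} in ⌊r/3⌋+1 ways. r = 48, 41, 34, 27, 20, 13, 6 → 17 + 14 + 12 + 10 + 7 + 5 + 3 = 68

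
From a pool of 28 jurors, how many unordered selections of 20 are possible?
C(28,20) = 28!/(20!×8!) = 3108105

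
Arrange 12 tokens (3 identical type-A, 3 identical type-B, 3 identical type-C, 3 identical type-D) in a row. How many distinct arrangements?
12! / (3! × 3! × 3! × 3!) = 369600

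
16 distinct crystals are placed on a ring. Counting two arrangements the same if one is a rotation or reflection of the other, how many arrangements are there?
(16-1)!/2 = 1307674368000/2 = 653837184000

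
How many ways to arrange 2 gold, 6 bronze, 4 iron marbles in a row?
12! / (2! × 6! × 4!) = 13860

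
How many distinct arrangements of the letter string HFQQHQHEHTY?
11! / (1! × 1! × 3! × 4! × 1! × 1!) = 277200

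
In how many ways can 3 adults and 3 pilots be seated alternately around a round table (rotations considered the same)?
Fix one of the adults: (3-1)! ways for the remaining adults, × 3! ways for the pilots = 2 × 6 = 12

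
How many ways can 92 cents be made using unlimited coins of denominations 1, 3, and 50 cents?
Coefficient of x^92 in 1/(1-x^1) · 1/(1-x^3) · 1/(1-x^50). Case on j = number of 50-cent coins (j = 0..1); remainder r = 92 - 50j is made from {1,3} in ⌊r/3⌋+1 ways. r = 92, 42 → 31 + 15 = 46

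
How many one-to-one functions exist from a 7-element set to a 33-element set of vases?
P(33,7) = 33!/(33-7)! = 21531121920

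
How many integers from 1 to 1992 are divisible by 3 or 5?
⌊1992/3⌋ + ⌊1992/5⌋ - ⌊1992/15⌋ = 664 + 398 - 132 = 930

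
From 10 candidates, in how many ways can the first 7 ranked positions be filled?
P(10,7) = 10!/(10-7)! = 604800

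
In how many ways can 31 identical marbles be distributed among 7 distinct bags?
C(31+7-1, 7-1) = C(37, 6) = 2324784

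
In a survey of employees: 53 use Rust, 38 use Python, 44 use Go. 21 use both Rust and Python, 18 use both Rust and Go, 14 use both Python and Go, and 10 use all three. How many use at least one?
|A∪B∪C| = 53+38+44-21-18-14+10 = 92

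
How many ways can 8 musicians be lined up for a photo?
8! = 40320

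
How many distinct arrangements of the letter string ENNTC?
5! / (1! × 1! × 2! × 1!) = 60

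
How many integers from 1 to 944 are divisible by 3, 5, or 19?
⌊944/3⌋+⌊944/5⌋+⌊944/19⌋ - ⌊944/15⌋-⌊944/57⌋-⌊944/95⌋ + ⌊944/285⌋ = 314+188+49 - 62-16-9 + 3 = 467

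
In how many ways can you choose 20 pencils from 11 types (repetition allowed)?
C(20+11-1, 11-1) = C(30, 10) = 30045015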